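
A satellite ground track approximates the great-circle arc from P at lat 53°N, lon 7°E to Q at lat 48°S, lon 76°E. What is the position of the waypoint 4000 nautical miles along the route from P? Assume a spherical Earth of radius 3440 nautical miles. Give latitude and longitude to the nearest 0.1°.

≈ lat 4.5°S, lon 47.1°E

Convert each endpoint to a unit vector on the sphere (x = cos φ cos λ, y = cos φ sin λ, z = sin φ).
The central angle between the endpoints is δ = arccos(p₁·p₂) ≈ 2.037 rad (116.7°). The total great-circle distance is δ·R ≈ 2.037 × 3440 ≈ 7006 nmi, so the target fraction is f = 4000/7006 ≈ 0.571.
Interpolate at f ≈ 0.571 with slerp weights a = sin((1−f)δ)/sin δ ≈ 0.858, b = sin(fδ)/sin δ ≈ 1.027.
p = a·p₁ + b·p₂ ≈ (0.679, 0.730, -0.078); φ = arcsin(p_z) ≈ -4.48°, λ = atan2(p_y, p_x) ≈ 47.07°.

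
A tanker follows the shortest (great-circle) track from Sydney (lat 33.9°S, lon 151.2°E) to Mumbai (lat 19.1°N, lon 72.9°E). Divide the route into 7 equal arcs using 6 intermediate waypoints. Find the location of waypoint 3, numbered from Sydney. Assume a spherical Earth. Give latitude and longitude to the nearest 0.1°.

≈ lat 13.5°S, lon 114.3°E

Convert each endpoint to a unit vector on the sphere (x = cos φ cos λ, y = cos φ sin λ, z = sin φ).
The central angle between the endpoints is δ = arccos(p₁·p₂) ≈ 1.594 rad (91.3°).
Interpolate at f = 3/7 with slerp weights a = sin((1−f)δ)/sin δ ≈ 0.790, b = sin(fδ)/sin δ ≈ 0.631.
p = a·p₁ + b·p₂ ≈ (-0.399, 0.886, -0.234); φ = arcsin(p_z) ≈ -13.54°, λ = atan2(p_y, p_x) ≈ 114.26°.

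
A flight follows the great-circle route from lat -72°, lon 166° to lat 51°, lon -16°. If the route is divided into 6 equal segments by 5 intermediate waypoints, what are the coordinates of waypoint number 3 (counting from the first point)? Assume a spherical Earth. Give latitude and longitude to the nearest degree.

Convert each endpoint to a unit vector on the sphere (x = cos φ cos λ, y = cos φ sin λ, z = sin φ).
The central angle between the endpoints is δ = arccos(p₁·p₂) ≈ 2.775 rad (159.0°).
Interpolate at f = 3/6 with slerp weights a = sin((1−f)δ)/sin δ ≈ 2.741, b = sin(fδ)/sin δ ≈ 2.741.
p = a·p₁ + b·p₂ ≈ (0.836, -0.271, -0.477); φ = arcsin(p_z) ≈ -28.47°, λ = atan2(p_y, p_x) ≈ -17.93°.

≈ lat -28°, lon -18°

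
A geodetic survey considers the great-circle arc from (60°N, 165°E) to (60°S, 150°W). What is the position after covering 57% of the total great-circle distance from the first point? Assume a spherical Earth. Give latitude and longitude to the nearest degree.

Convert each endpoint to a unit vector on the sphere (x = cos φ cos λ, y = cos φ sin λ, z = sin φ).
The central angle between the endpoints is δ = arccos(p₁·p₂) ≈ 2.181 rad (125.0°).
Interpolate at f = 0.57 with slerp weights a = sin((1−f)δ)/sin δ ≈ 0.984, b = sin(fδ)/sin δ ≈ 1.156.
p = a·p₁ + b·p₂ ≈ (-0.976, -0.162, -0.149); φ = arcsin(p_z) ≈ -8.54°, λ = atan2(p_y, p_x) ≈ -170.60°.

≈ (9°S, 171°W)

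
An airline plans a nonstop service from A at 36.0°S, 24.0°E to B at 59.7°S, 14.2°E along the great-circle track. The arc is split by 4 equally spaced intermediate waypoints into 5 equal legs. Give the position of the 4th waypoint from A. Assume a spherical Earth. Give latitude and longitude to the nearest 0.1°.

≈ 55.0°S, 17.0°E

Convert each endpoint to a unit vector on the sphere (x = cos φ cos λ, y = cos φ sin λ, z = sin φ).
The central angle between the endpoints is δ = arccos(p₁·p₂) ≈ 0.428 rad (24.5°).
Interpolate at f = 4/5 with slerp weights a = sin((1−f)δ)/sin δ ≈ 0.206, b = sin(fδ)/sin δ ≈ 0.809.
p = a·p₁ + b·p₂ ≈ (0.548, 0.168, -0.820); φ = arcsin(p_z) ≈ -55.04°, λ = atan2(p_y, p_x) ≈ 17.04°.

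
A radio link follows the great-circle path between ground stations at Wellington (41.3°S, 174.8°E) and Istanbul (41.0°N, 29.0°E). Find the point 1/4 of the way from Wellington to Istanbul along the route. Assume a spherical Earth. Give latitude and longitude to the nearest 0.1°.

Write both endpoints as unit vectors p₁, p₂ with components (cos φ cos λ, cos φ sin λ, sin φ).
The central angle between the endpoints is δ = arccos(p₁·p₂) ≈ 2.695 rad (154.4°).
Interpolate at f = 1/4 with slerp weights a = sin((1−f)δ)/sin δ ≈ 2.085, b = sin(fδ)/sin δ ≈ 1.445.
p = a·p₁ + b·p₂ ≈ (-0.606, 0.671, -0.428); φ = arcsin(p_z) ≈ -25.34°, λ = atan2(p_y, p_x) ≈ 132.10°.

≈ 25.3°S, 132.1°E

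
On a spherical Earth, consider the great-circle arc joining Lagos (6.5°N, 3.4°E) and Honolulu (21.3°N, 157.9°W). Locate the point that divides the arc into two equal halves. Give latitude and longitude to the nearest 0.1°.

≈ (56.2°N, 66.2°W)

Write both endpoints as unit vectors p₁, p₂ with components (cos φ cos λ, cos φ sin λ, sin φ).
The central angle between the endpoints is δ = arccos(p₁·p₂) ≈ 2.560 rad (146.7°).
Interpolate at f = 1/2 with slerp weights a = sin((1−f)δ)/sin δ ≈ 1.745, b = sin(fδ)/sin δ ≈ 1.745.
p = a·p₁ + b·p₂ ≈ (0.224, -0.509, 0.831); φ = arcsin(p_z) ≈ 56.22°, λ = atan2(p_y, p_x) ≈ -66.20°.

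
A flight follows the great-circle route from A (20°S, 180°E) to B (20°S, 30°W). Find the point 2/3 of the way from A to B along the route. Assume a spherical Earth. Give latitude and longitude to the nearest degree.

The haversine formula gives a central angle δ ≈ 2.275 rad (130.4°) between the endpoints.
Interpolate at f = 2/3 with slerp weights a = sin((1−f)δ)/sin δ ≈ 0.903, b = sin(fδ)/sin δ ≈ 1.311.
p = a·p₁ + b·p₂ ≈ (0.218, -0.616, -0.757); φ = arcsin(p_z) ≈ -49.21°, λ = atan2(p_y, p_x) ≈ -70.48°.

≈ (49°S, 70°W)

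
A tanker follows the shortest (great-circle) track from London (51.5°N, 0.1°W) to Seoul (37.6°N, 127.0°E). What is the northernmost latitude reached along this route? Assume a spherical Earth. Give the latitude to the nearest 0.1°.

≈ 66.4°N

The great circle lies in the plane with unit normal n̂ = (p₁ × p₂)/|p₁ × p₂|.
Here n̂_z ≈ +0.400; the vertex latitude is φ_max = arccos|n̂_z| ≈ 66.4°.
Check via Clairaut: cos φ_max = |cos φ₁| · sin C = cos(51.5°)·sin(40.0°) ≈ 0.400, again giving ≈ 66.4°.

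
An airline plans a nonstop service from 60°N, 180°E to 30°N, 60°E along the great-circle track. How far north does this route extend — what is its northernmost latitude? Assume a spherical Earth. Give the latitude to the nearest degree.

The great circle lies in the plane with unit normal n̂ = (p₁ × p₂)/|p₁ × p₂|.
Here n̂_z ≈ -0.384; the vertex latitude is φ_max = arccos|n̂_z| ≈ 67.4°.
Check via Clairaut: cos φ_max = |cos φ₁| · sin C = cos(60.0°)·sin(50.2°) ≈ 0.384, again giving ≈ 67.4°.

≈ 67°N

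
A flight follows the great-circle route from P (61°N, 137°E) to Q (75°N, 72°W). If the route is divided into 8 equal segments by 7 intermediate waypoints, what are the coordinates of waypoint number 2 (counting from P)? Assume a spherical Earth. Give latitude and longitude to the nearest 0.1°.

Convert each endpoint to a unit vector on the sphere (x = cos φ cos λ, y = cos φ sin λ, z = sin φ).
The central angle between the endpoints is δ = arccos(p₁·p₂) ≈ 0.745 rad (42.7°).
Interpolate at f = 2/8 with slerp weights a = sin((1−f)δ)/sin δ ≈ 0.782, b = sin(fδ)/sin δ ≈ 0.273.
p = a·p₁ + b·p₂ ≈ (-0.255, 0.191, 0.948); φ = arcsin(p_z) ≈ 71.39°, λ = atan2(p_y, p_x) ≈ 143.17°.

≈ (71.4°N, 143.2°E)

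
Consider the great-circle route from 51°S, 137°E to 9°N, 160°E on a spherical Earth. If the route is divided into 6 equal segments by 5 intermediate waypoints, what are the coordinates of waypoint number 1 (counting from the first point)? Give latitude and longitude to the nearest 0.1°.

≈ 41.3°S, 143.0°E

The haversine formula gives a central angle δ ≈ 1.103 rad (63.2°) between the endpoints.
Interpolate at f = 1/6 with slerp weights a = sin((1−f)δ)/sin δ ≈ 0.891, b = sin(fδ)/sin δ ≈ 0.205.
p = a·p₁ + b·p₂ ≈ (-0.600, 0.452, -0.660); φ = arcsin(p_z) ≈ -41.32°, λ = atan2(p_y, p_x) ≈ 143.04°.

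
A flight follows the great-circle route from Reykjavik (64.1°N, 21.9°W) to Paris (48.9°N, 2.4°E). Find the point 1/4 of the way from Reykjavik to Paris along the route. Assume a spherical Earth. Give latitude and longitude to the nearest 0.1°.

Write both endpoints as unit vectors p₁, p₂ with components (cos φ cos λ, cos φ sin λ, sin φ).
The central angle between the endpoints is δ = arccos(p₁·p₂) ≈ 0.349 rad (20.0°).
Interpolate at f = 1/4 with slerp weights a = sin((1−f)δ)/sin δ ≈ 0.757, b = sin(fδ)/sin δ ≈ 0.255.
p = a·p₁ + b·p₂ ≈ (0.474, -0.116, 0.873); φ = arcsin(p_z) ≈ 60.78°, λ = atan2(p_y, p_x) ≈ -13.78°.

≈ 60.8°N, 13.8°W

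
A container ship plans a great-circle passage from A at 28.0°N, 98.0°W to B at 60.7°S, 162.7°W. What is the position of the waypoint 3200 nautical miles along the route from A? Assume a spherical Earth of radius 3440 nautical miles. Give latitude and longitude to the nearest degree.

From cos δ = sin φ₁ sin φ₂ + cos φ₁ cos φ₂ cos Δλ, the central angle is δ ≈ 1.797 rad (103.0°). The total great-circle distance is δ·R ≈ 1.797 × 3440 ≈ 6183 nmi, so the target fraction is f = 3200/6183 ≈ 0.518.
Interpolate at f ≈ 0.518 with slerp weights a = sin((1−f)δ)/sin δ ≈ 0.783, b = sin(fδ)/sin δ ≈ 0.823.
p = a·p₁ + b·p₂ ≈ (-0.481, -0.804, -0.350); φ = arcsin(p_z) ≈ -20.50°, λ = atan2(p_y, p_x) ≈ -120.87°.

≈ 20°S, 121°W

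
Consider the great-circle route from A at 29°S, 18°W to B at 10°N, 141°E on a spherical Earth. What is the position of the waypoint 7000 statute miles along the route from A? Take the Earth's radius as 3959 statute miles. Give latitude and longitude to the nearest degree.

≈ 27°S, 104°E

Convert each endpoint to a unit vector on the sphere (x = cos φ cos λ, y = cos φ sin λ, z = sin φ).
The central angle between the endpoints is δ = arccos(p₁·p₂) ≈ 2.664 rad (152.7°). The total great-circle distance is δ·R ≈ 2.664 × 3959 ≈ 10549 mi, so the target fraction is f = 7000/10549 ≈ 0.664.
Interpolate at f ≈ 0.664 with slerp weights a = sin((1−f)δ)/sin δ ≈ 1.701, b = sin(fδ)/sin δ ≈ 2.135.
p = a·p₁ + b·p₂ ≈ (-0.220, 0.864, -0.454); φ = arcsin(p_z) ≈ -26.98°, λ = atan2(p_y, p_x) ≈ 104.26°.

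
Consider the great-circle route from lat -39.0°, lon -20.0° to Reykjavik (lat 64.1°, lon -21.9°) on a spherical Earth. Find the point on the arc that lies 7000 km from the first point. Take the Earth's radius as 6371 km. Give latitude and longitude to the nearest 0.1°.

The haversine formula gives a central angle δ ≈ 1.800 rad (103.1°) between the endpoints. The total great-circle distance is δ·R ≈ 1.800 × 6371 ≈ 11465 km, so the target fraction is f = 7000/11465 ≈ 0.611.
Interpolate at f ≈ 0.611 with slerp weights a = sin((1−f)δ)/sin δ ≈ 0.662, b = sin(fδ)/sin δ ≈ 0.914.
p = a·p₁ + b·p₂ ≈ (0.854, -0.325, 0.406); φ = arcsin(p_z) ≈ 23.95°, λ = atan2(p_y, p_x) ≈ -20.83°.

≈ lat 23.9°, lon -20.8°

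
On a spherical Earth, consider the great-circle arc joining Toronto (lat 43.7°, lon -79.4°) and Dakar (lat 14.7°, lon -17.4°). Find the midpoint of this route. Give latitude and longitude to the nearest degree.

≈ lat 33°, lon -43°

Write both endpoints as unit vectors p₁, p₂ with components (cos φ cos λ, cos φ sin λ, sin φ).
The central angle between the endpoints is δ = arccos(p₁·p₂) ≈ 1.043 rad (59.8°).
Interpolate at f = 1/2 with slerp weights a = sin((1−f)δ)/sin δ ≈ 0.577, b = sin(fδ)/sin δ ≈ 0.577.
p = a·p₁ + b·p₂ ≈ (0.609, -0.577, 0.545); φ = arcsin(p_z) ≈ 33.01°, λ = atan2(p_y, p_x) ≈ -43.44°.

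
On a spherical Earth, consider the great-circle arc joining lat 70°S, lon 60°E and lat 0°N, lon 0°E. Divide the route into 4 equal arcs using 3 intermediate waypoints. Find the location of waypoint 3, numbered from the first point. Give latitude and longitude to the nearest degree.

The haversine formula gives a central angle δ ≈ 1.399 rad (80.2°) between the endpoints.
Interpolate at f = 3/4 with slerp weights a = sin((1−f)δ)/sin δ ≈ 0.348, b = sin(fδ)/sin δ ≈ 0.880.
p = a·p₁ + b·p₂ ≈ (0.939, 0.103, -0.327); φ = arcsin(p_z) ≈ -19.07°, λ = atan2(p_y, p_x) ≈ 6.26°.

≈ lat 19°S, lon 6°E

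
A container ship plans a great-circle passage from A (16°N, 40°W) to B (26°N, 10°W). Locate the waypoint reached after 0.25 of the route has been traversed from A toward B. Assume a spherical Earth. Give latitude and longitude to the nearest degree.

≈ (19°N, 33°W)

The haversine formula gives a central angle δ ≈ 0.518 rad (29.7°) between the endpoints.
Interpolate at f = 0.25 with slerp weights a = sin((1−f)δ)/sin δ ≈ 0.765, b = sin(fδ)/sin δ ≈ 0.261.
p = a·p₁ + b·p₂ ≈ (0.794, -0.513, 0.325); φ = arcsin(p_z) ≈ 18.98°, λ = atan2(p_y, p_x) ≈ -32.88°.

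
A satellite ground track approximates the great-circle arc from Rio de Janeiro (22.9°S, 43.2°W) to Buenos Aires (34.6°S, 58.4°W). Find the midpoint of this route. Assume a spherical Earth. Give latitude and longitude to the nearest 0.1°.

From cos δ = sin φ₁ sin φ₂ + cos φ₁ cos φ₂ cos Δλ, the central angle is δ ≈ 0.309 rad (17.7°).
Interpolate at f = 1/2 with slerp weights a = sin((1−f)δ)/sin δ ≈ 0.506, b = sin(fδ)/sin δ ≈ 0.506.
p = a·p₁ + b·p₂ ≈ (0.558, -0.674, -0.484); φ = arcsin(p_z) ≈ -28.96°, λ = atan2(p_y, p_x) ≈ -50.37°.

≈ 29.0°S, 50.4°W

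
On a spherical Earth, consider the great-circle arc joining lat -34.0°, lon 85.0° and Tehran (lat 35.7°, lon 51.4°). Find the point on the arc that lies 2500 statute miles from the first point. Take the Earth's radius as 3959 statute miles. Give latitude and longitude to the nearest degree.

≈ lat -1°, lon 69°

Convert each endpoint to a unit vector on the sphere (x = cos φ cos λ, y = cos φ sin λ, z = sin φ).
The central angle between the endpoints is δ = arccos(p₁·p₂) ≈ 1.334 rad (76.4°). The total great-circle distance is δ·R ≈ 1.334 × 3959 ≈ 5282 mi, so the target fraction is f = 2500/5282 ≈ 0.473.
Interpolate at f ≈ 0.473 with slerp weights a = sin((1−f)δ)/sin δ ≈ 0.665, b = sin(fδ)/sin δ ≈ 0.607.
p = a·p₁ + b·p₂ ≈ (0.356, 0.934, -0.017); φ = arcsin(p_z) ≈ -1.00°, λ = atan2(p_y, p_x) ≈ 69.16°.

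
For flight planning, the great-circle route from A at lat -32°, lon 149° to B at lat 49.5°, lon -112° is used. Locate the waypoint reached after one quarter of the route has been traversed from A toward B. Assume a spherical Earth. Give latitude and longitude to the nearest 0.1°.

≈ lat -10.0°, lon 170.8°

Convert each endpoint to a unit vector on the sphere (x = cos φ cos λ, y = cos φ sin λ, z = sin φ).
The central angle between the endpoints is δ = arccos(p₁·p₂) ≈ 2.082 rad (119.3°).
Interpolate at f = 1/4 with slerp weights a = sin((1−f)δ)/sin δ ≈ 1.146, b = sin(fδ)/sin δ ≈ 0.570.
p = a·p₁ + b·p₂ ≈ (-0.972, 0.157, -0.174); φ = arcsin(p_z) ≈ -10.02°, λ = atan2(p_y, p_x) ≈ 170.80°.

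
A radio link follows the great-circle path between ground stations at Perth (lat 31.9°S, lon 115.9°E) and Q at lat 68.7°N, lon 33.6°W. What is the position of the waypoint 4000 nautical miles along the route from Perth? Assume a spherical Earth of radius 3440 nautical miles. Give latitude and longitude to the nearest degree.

Convert each endpoint to a unit vector on the sphere (x = cos φ cos λ, y = cos φ sin λ, z = sin φ).
The central angle between the endpoints is δ = arccos(p₁·p₂) ≈ 2.431 rad (139.3°). The total great-circle distance is δ·R ≈ 2.431 × 3440 ≈ 8363 nmi, so the target fraction is f = 4000/8363 ≈ 0.478.
Interpolate at f ≈ 0.478 with slerp weights a = sin((1−f)δ)/sin δ ≈ 1.464, b = sin(fδ)/sin δ ≈ 1.407.
p = a·p₁ + b·p₂ ≈ (-0.117, 0.835, 0.538); φ = arcsin(p_z) ≈ 32.54°, λ = atan2(p_y, p_x) ≈ 97.97°.

≈ lat 33°N, lon 98°E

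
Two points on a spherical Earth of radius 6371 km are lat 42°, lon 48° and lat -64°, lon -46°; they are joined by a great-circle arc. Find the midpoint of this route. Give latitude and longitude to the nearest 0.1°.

≈ lat -15.4°, lon 16.5°

Write both endpoints as unit vectors p₁, p₂ with components (cos φ cos λ, cos φ sin λ, sin φ).
The central angle between the endpoints is δ = arccos(p₁·p₂) ≈ 2.245 rad (128.6°).
Interpolate at f = 1/2 with slerp weights a = sin((1−f)δ)/sin δ ≈ 1.153, b = sin(fδ)/sin δ ≈ 1.153.
p = a·p₁ + b·p₂ ≈ (0.925, 0.273, -0.265); φ = arcsin(p_z) ≈ -15.36°, λ = atan2(p_y, p_x) ≈ 16.46°.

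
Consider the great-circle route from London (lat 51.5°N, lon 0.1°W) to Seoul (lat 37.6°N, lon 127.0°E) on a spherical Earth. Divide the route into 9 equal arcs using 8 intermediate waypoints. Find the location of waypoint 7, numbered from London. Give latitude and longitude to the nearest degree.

From cos δ = sin φ₁ sin φ₂ + cos φ₁ cos φ₂ cos Δλ, the central angle is δ ≈ 1.390 rad (79.6°).
Interpolate at f = 7/9 with slerp weights a = sin((1−f)δ)/sin δ ≈ 0.309, b = sin(fδ)/sin δ ≈ 0.897.
p = a·p₁ + b·p₂ ≈ (-0.235, 0.567, 0.789); φ = arcsin(p_z) ≈ 52.11°, λ = atan2(p_y, p_x) ≈ 112.53°.

≈ lat 52°N, lon 113°E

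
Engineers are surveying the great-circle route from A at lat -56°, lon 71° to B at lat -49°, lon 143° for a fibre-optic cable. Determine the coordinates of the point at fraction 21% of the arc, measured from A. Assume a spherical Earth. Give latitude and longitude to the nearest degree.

Convert each endpoint to a unit vector on the sphere (x = cos φ cos λ, y = cos φ sin λ, z = sin φ).
The central angle between the endpoints is δ = arccos(p₁·p₂) ≈ 0.739 rad (42.3°).
Interpolate at f = 0.21 with slerp weights a = sin((1−f)δ)/sin δ ≈ 0.818, b = sin(fδ)/sin δ ≈ 0.229.
p = a·p₁ + b·p₂ ≈ (0.029, 0.523, -0.852); φ = arcsin(p_z) ≈ -58.39°, λ = atan2(p_y, p_x) ≈ 86.86°.

≈ lat -58°, lon 87°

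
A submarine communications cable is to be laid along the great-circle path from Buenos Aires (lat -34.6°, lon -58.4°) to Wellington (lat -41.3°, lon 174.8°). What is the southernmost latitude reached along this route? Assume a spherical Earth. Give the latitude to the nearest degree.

≈ -60°

The great circle lies in the plane with unit normal n̂ = (p₁ × p₂)/|p₁ × p₂|.
Here n̂_z ≈ -0.495; the vertex latitude is φ_max = arccos|n̂_z| ≈ 60.3°.
Check via Clairaut: cos φ_max = |cos φ₁| · sin C = cos(34.6°)·sin(143.0°) ≈ 0.495, again giving ≈ 60.3°.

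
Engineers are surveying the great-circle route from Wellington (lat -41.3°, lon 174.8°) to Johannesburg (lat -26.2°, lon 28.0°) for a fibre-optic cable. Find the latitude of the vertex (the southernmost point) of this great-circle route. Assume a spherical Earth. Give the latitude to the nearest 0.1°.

The great circle lies in the plane with unit normal n̂ = (p₁ × p₂)/|p₁ × p₂|.
Here n̂_z ≈ -0.384; the vertex latitude is φ_max = arccos|n̂_z| ≈ 67.4°.

≈ -67.4°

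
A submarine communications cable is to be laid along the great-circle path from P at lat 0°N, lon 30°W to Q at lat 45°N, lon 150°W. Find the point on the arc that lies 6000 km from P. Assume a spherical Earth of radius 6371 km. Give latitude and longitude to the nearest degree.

≈ lat 38°N, lon 72°W

Convert each endpoint to a unit vector on the sphere (x = cos φ cos λ, y = cos φ sin λ, z = sin φ).
The central angle between the endpoints is δ = arccos(p₁·p₂) ≈ 1.932 rad (110.7°). The total great-circle distance is δ·R ≈ 1.932 × 6371 ≈ 12310 km, so the target fraction is f = 6000/12310 ≈ 0.487.
Interpolate at f ≈ 0.487 with slerp weights a = sin((1−f)δ)/sin δ ≈ 0.894, b = sin(fδ)/sin δ ≈ 0.864.
p = a·p₁ + b·p₂ ≈ (0.245, -0.753, 0.611); φ = arcsin(p_z) ≈ 37.68°, λ = atan2(p_y, p_x) ≈ -71.98°.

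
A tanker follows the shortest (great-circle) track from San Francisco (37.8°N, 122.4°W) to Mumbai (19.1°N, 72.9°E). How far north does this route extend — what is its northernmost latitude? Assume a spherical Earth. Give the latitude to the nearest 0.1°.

≈ 76.7°N

The great circle lies in the plane with unit normal n̂ = (p₁ × p₂)/|p₁ × p₂|.
Here n̂_z ≈ -0.231; the vertex latitude is φ_max = arccos|n̂_z| ≈ 76.7°.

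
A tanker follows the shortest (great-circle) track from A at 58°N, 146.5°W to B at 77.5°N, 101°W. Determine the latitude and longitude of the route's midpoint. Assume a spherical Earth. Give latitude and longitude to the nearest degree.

≈ 69°N, 134°W

From cos δ = sin φ₁ sin φ₂ + cos φ₁ cos φ₂ cos Δλ, the central angle is δ ≈ 0.432 rad (24.7°).
Interpolate at f = 1/2 with slerp weights a = sin((1−f)δ)/sin δ ≈ 0.512, b = sin(fδ)/sin δ ≈ 0.512.
p = a·p₁ + b·p₂ ≈ (-0.247, -0.258, 0.934); φ = arcsin(p_z) ≈ 69.04°, λ = atan2(p_y, p_x) ≈ -133.74°.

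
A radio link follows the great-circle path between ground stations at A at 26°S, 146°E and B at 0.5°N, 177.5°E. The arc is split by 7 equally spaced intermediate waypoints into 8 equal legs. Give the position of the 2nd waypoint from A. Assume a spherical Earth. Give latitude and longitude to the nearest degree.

Write both endpoints as unit vectors p₁, p₂ with components (cos φ cos λ, cos φ sin λ, sin φ).
The central angle between the endpoints is δ = arccos(p₁·p₂) ≈ 0.704 rad (40.3°).
Interpolate at f = 2/8 with slerp weights a = sin((1−f)δ)/sin δ ≈ 0.778, b = sin(fδ)/sin δ ≈ 0.270.
p = a·p₁ + b·p₂ ≈ (-0.850, 0.403, -0.339); φ = arcsin(p_z) ≈ -19.81°, λ = atan2(p_y, p_x) ≈ 154.64°.

≈ 20°S, 155°E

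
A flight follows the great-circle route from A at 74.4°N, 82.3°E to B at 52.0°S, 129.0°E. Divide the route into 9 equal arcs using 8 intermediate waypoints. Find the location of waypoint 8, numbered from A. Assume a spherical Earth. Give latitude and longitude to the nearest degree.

≈ 38°S, 124°E

The haversine formula gives a central angle δ ≈ 2.272 rad (130.2°) between the endpoints.
Interpolate at f = 8/9 with slerp weights a = sin((1−f)δ)/sin δ ≈ 0.327, b = sin(fδ)/sin δ ≈ 1.179.
p = a·p₁ + b·p₂ ≈ (-0.445, 0.651, -0.614); φ = arcsin(p_z) ≈ -37.91°, λ = atan2(p_y, p_x) ≈ 124.35°.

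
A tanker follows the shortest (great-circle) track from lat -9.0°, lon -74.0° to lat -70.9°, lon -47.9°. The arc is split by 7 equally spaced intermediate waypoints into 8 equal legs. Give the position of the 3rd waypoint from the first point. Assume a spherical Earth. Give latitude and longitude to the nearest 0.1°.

The haversine formula gives a central angle δ ≈ 1.117 rad (64.0°) between the endpoints.
Interpolate at f = 3/8 with slerp weights a = sin((1−f)δ)/sin δ ≈ 0.715, b = sin(fδ)/sin δ ≈ 0.453.
p = a·p₁ + b·p₂ ≈ (0.294, -0.789, -0.540); φ = arcsin(p_z) ≈ -32.65°, λ = atan2(p_y, p_x) ≈ -69.56°.

≈ lat -32.7°, lon -69.6°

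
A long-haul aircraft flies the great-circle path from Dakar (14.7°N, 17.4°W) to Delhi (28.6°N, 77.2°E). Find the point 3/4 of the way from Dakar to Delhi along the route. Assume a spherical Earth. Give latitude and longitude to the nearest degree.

Convert each endpoint to a unit vector on the sphere (x = cos φ cos λ, y = cos φ sin λ, z = sin φ).
The central angle between the endpoints is δ = arccos(p₁·p₂) ≈ 1.517 rad (86.9°).
Interpolate at f = 3/4 with slerp weights a = sin((1−f)δ)/sin δ ≈ 0.371, b = sin(fδ)/sin δ ≈ 0.909.
p = a·p₁ + b·p₂ ≈ (0.519, 0.671, 0.529); φ = arcsin(p_z) ≈ 31.96°, λ = atan2(p_y, p_x) ≈ 52.28°.

≈ (32°N, 52°E)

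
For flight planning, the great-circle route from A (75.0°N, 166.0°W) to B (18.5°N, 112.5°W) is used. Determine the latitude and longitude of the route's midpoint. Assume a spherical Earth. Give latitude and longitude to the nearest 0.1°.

Write both endpoints as unit vectors p₁, p₂ with components (cos φ cos λ, cos φ sin λ, sin φ).
The central angle between the endpoints is δ = arccos(p₁·p₂) ≈ 1.101 rad (63.1°).
Interpolate at f = 1/2 with slerp weights a = sin((1−f)δ)/sin δ ≈ 0.587, b = sin(fδ)/sin δ ≈ 0.587.
p = a·p₁ + b·p₂ ≈ (-0.360, -0.551, 0.753); φ = arcsin(p_z) ≈ 48.84°, λ = atan2(p_y, p_x) ≈ -123.19°.

≈ (48.8°N, 123.2°W)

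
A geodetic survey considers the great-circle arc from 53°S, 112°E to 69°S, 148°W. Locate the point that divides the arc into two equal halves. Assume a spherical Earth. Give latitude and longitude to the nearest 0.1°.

≈ 69.6°S, 145.2°E

Convert each endpoint to a unit vector on the sphere (x = cos φ cos λ, y = cos φ sin λ, z = sin φ).
The central angle between the endpoints is δ = arccos(p₁·p₂) ≈ 0.784 rad (44.9°).
Interpolate at f = 1/2 with slerp weights a = sin((1−f)δ)/sin δ ≈ 0.541, b = sin(fδ)/sin δ ≈ 0.541.
p = a·p₁ + b·p₂ ≈ (-0.286, 0.199, -0.937); φ = arcsin(p_z) ≈ -69.58°, λ = atan2(p_y, p_x) ≈ 145.19°.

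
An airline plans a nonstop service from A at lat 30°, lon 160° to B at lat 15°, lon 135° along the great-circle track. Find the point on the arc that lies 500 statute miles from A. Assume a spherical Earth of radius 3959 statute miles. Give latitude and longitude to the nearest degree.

≈ lat 26°, lon 153°

Write both endpoints as unit vectors p₁, p₂ with components (cos φ cos λ, cos φ sin λ, sin φ).
The central angle between the endpoints is δ = arccos(p₁·p₂) ≈ 0.479 rad (27.4°). The total great-circle distance is δ·R ≈ 0.479 × 3959 ≈ 1896 mi, so the target fraction is f = 500/1896 ≈ 0.264.
Interpolate at f ≈ 0.264 with slerp weights a = sin((1−f)δ)/sin δ ≈ 0.749, b = sin(fδ)/sin δ ≈ 0.273.
p = a·p₁ + b·p₂ ≈ (-0.797, 0.409, 0.445); φ = arcsin(p_z) ≈ 26.45°, λ = atan2(p_y, p_x) ≈ 152.84°.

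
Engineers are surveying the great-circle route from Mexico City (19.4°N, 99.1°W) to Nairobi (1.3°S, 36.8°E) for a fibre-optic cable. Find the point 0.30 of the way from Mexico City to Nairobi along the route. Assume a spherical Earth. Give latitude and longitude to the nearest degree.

≈ 26°N, 56°W

Write both endpoints as unit vectors p₁, p₂ with components (cos φ cos λ, cos φ sin λ, sin φ).
The central angle between the endpoints is δ = arccos(p₁·p₂) ≈ 2.325 rad (133.2°).
Interpolate at f = 0.30 with slerp weights a = sin((1−f)δ)/sin δ ≈ 1.370, b = sin(fδ)/sin δ ≈ 0.881.
p = a·p₁ + b·p₂ ≈ (0.501, -0.748, 0.435); φ = arcsin(p_z) ≈ 25.79°, λ = atan2(p_y, p_x) ≈ -56.18°.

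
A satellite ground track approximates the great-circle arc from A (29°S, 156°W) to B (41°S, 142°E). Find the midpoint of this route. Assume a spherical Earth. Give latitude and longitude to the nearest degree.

Convert each endpoint to a unit vector on the sphere (x = cos φ cos λ, y = cos φ sin λ, z = sin φ).
The central angle between the endpoints is δ = arccos(p₁·p₂) ≈ 0.892 rad (51.1°).
Interpolate at f = 1/2 with slerp weights a = sin((1−f)δ)/sin δ ≈ 0.554, b = sin(fδ)/sin δ ≈ 0.554.
p = a·p₁ + b·p₂ ≈ (-0.772, 0.060, -0.632); φ = arcsin(p_z) ≈ -39.22°, λ = atan2(p_y, p_x) ≈ 175.53°.

≈ (39°S, 176°E)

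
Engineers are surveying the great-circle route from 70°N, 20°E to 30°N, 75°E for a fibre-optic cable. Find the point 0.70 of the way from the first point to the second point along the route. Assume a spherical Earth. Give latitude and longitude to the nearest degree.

≈ 44°N, 67°E

Convert each endpoint to a unit vector on the sphere (x = cos φ cos λ, y = cos φ sin λ, z = sin φ).
The central angle between the endpoints is δ = arccos(p₁·p₂) ≈ 0.877 rad (50.2°).
Interpolate at f = 0.70 with slerp weights a = sin((1−f)δ)/sin δ ≈ 0.338, b = sin(fδ)/sin δ ≈ 0.749.
p = a·p₁ + b·p₂ ≈ (0.277, 0.666, 0.692); φ = arcsin(p_z) ≈ 43.83°, λ = atan2(p_y, p_x) ≈ 67.45°.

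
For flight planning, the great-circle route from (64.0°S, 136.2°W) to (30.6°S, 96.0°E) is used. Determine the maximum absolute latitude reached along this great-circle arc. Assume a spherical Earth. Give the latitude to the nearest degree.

The great circle lies in the plane with unit normal n̂ = (p₁ × p₂)/|p₁ × p₂|.
Here n̂_z ≈ -0.306; the vertex latitude is φ_max = arccos|n̂_z| ≈ 72.2°.
Check via Clairaut: cos φ_max = |cos φ₁| · sin C = cos(64.0°)·sin(135.7°) ≈ 0.306, again giving ≈ 72.2°.

≈ 72°S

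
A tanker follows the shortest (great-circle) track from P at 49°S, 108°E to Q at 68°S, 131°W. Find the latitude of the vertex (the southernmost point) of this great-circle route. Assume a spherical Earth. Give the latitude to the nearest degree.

≈ 75°S

The great circle lies in the plane with unit normal n̂ = (p₁ × p₂)/|p₁ × p₂|.
Here n̂_z ≈ +0.257; the vertex latitude is φ_max = arccos|n̂_z| ≈ 75.1°.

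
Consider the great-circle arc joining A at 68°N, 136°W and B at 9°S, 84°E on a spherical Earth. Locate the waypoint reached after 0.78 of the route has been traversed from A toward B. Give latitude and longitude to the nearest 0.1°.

≈ 15.5°N, 90.8°E

The haversine formula gives a central angle δ ≈ 2.014 rad (115.4°) between the endpoints.
Interpolate at f = 0.78 with slerp weights a = sin((1−f)δ)/sin δ ≈ 0.474, b = sin(fδ)/sin δ ≈ 1.107.
p = a·p₁ + b·p₂ ≈ (-0.014, 0.964, 0.267); φ = arcsin(p_z) ≈ 15.47°, λ = atan2(p_y, p_x) ≈ 90.81°.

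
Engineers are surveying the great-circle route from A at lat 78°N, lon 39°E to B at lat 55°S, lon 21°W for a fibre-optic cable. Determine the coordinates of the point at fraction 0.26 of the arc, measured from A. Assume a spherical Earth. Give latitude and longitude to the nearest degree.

From cos δ = sin φ₁ sin φ₂ + cos φ₁ cos φ₂ cos Δλ, the central angle is δ ≈ 2.406 rad (137.9°).
Interpolate at f = 0.26 with slerp weights a = sin((1−f)δ)/sin δ ≈ 1.458, b = sin(fδ)/sin δ ≈ 0.873.
p = a·p₁ + b·p₂ ≈ (0.703, 0.011, 0.711); φ = arcsin(p_z) ≈ 45.32°, λ = atan2(p_y, p_x) ≈ 0.92°.

≈ lat 45°N, lon 1°E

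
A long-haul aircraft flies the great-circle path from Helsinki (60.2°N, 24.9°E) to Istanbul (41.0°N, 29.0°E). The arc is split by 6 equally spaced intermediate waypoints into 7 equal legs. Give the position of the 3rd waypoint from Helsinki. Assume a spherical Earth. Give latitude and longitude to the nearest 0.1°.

Convert each endpoint to a unit vector on the sphere (x = cos φ cos λ, y = cos φ sin λ, z = sin φ).
The central angle between the endpoints is δ = arccos(p₁·p₂) ≈ 0.338 rad (19.4°).
Interpolate at f = 3/7 with slerp weights a = sin((1−f)δ)/sin δ ≈ 0.579, b = sin(fδ)/sin δ ≈ 0.435.
p = a·p₁ + b·p₂ ≈ (0.548, 0.280, 0.788); φ = arcsin(p_z) ≈ 51.99°, λ = atan2(p_y, p_x) ≈ 27.09°.

≈ 52.0°N, 27.1°E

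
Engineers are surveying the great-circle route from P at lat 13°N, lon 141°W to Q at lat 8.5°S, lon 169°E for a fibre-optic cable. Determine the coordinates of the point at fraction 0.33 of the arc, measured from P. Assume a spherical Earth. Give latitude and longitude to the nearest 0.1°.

Convert each endpoint to a unit vector on the sphere (x = cos φ cos λ, y = cos φ sin λ, z = sin φ).
The central angle between the endpoints is δ = arccos(p₁·p₂) ≈ 0.944 rad (54.1°).
Interpolate at f = 0.33 with slerp weights a = sin((1−f)δ)/sin δ ≈ 0.730, b = sin(fδ)/sin δ ≈ 0.378.
p = a·p₁ + b·p₂ ≈ (-0.920, -0.376, 0.108); φ = arcsin(p_z) ≈ 6.21°, λ = atan2(p_y, p_x) ≈ -157.77°.

≈ lat 6.2°N, lon 157.8°W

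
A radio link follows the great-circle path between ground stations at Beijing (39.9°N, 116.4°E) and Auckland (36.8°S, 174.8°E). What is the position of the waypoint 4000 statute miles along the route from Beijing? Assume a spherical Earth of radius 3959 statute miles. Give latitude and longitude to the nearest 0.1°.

≈ 7.7°S, 152.1°E

From cos δ = sin φ₁ sin φ₂ + cos φ₁ cos φ₂ cos Δλ, the central angle is δ ≈ 1.633 rad (93.6°). The total great-circle distance is δ·R ≈ 1.633 × 3959 ≈ 6466 mi, so the target fraction is f = 4000/6466 ≈ 0.619.
Interpolate at f ≈ 0.619 with slerp weights a = sin((1−f)δ)/sin δ ≈ 0.584, b = sin(fδ)/sin δ ≈ 0.849.
p = a·p₁ + b·p₂ ≈ (-0.876, 0.463, -0.133); φ = arcsin(p_z) ≈ -7.67°, λ = atan2(p_y, p_x) ≈ 152.13°.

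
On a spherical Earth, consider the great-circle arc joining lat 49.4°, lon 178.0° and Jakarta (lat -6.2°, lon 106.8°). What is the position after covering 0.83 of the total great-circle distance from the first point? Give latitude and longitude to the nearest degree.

≈ lat 5°, lon 116°

Convert each endpoint to a unit vector on the sphere (x = cos φ cos λ, y = cos φ sin λ, z = sin φ).
The central angle between the endpoints is δ = arccos(p₁·p₂) ≈ 1.444 rad (82.7°).
Interpolate at f = 0.83 with slerp weights a = sin((1−f)δ)/sin δ ≈ 0.245, b = sin(fδ)/sin δ ≈ 0.939.
p = a·p₁ + b·p₂ ≈ (-0.429, 0.899, 0.085); φ = arcsin(p_z) ≈ 4.85°, λ = atan2(p_y, p_x) ≈ 115.51°.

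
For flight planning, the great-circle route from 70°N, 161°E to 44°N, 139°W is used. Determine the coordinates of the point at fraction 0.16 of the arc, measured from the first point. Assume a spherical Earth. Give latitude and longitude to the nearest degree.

≈ 68°N, 178°E

Convert each endpoint to a unit vector on the sphere (x = cos φ cos λ, y = cos φ sin λ, z = sin φ).
The central angle between the endpoints is δ = arccos(p₁·p₂) ≈ 0.683 rad (39.1°).
Interpolate at f = 0.16 with slerp weights a = sin((1−f)δ)/sin δ ≈ 0.860, b = sin(fδ)/sin δ ≈ 0.173.
p = a·p₁ + b·p₂ ≈ (-0.372, 0.014, 0.928); φ = arcsin(p_z) ≈ 68.15°, λ = atan2(p_y, p_x) ≈ 177.81°.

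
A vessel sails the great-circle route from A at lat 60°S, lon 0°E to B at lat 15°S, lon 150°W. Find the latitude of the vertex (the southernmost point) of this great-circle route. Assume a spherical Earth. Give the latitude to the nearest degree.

The great circle lies in the plane with unit normal n̂ = (p₁ × p₂)/|p₁ × p₂|.
Here n̂_z ≈ -0.246; the vertex latitude is φ_max = arccos|n̂_z| ≈ 75.7°.
Check via Clairaut: cos φ_max = |cos φ₁| · sin C = cos(60.0°)·sin(150.5°) ≈ 0.246, again giving ≈ 75.7°.

≈ 76°S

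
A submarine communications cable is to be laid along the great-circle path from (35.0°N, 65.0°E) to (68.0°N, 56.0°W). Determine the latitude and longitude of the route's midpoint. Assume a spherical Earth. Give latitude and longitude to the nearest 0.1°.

Write both endpoints as unit vectors p₁, p₂ with components (cos φ cos λ, cos φ sin λ, sin φ).
The central angle between the endpoints is δ = arccos(p₁·p₂) ≈ 1.188 rad (68.1°).
Interpolate at f = 1/2 with slerp weights a = sin((1−f)δ)/sin δ ≈ 0.603, b = sin(fδ)/sin δ ≈ 0.603.
p = a·p₁ + b·p₂ ≈ (0.335, 0.261, 0.905); φ = arcsin(p_z) ≈ 64.88°, λ = atan2(p_y, p_x) ≈ 37.85°.

≈ (64.9°N, 37.9°E)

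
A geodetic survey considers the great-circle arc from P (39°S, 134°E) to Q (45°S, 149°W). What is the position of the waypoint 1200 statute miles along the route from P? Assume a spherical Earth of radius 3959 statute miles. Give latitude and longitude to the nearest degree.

From cos δ = sin φ₁ sin φ₂ + cos φ₁ cos φ₂ cos Δλ, the central angle is δ ≈ 0.966 rad (55.3°). The total great-circle distance is δ·R ≈ 0.966 × 3959 ≈ 3824 mi, so the target fraction is f = 1200/3824 ≈ 0.314.
Interpolate at f ≈ 0.314 with slerp weights a = sin((1−f)δ)/sin δ ≈ 0.748, b = sin(fδ)/sin δ ≈ 0.363.
p = a·p₁ + b·p₂ ≈ (-0.624, 0.286, -0.727); φ = arcsin(p_z) ≈ -46.67°, λ = atan2(p_y, p_x) ≈ 155.36°.

≈ (47°S, 155°E)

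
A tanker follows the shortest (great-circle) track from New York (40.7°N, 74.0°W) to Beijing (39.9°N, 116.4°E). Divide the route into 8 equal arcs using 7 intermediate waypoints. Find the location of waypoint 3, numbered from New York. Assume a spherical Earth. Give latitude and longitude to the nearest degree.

≈ 77°N, 95°W

Convert each endpoint to a unit vector on the sphere (x = cos φ cos λ, y = cos φ sin λ, z = sin φ).
The central angle between the endpoints is δ = arccos(p₁·p₂) ≈ 1.725 rad (98.8°).
Interpolate at f = 3/8 with slerp weights a = sin((1−f)δ)/sin δ ≈ 0.892, b = sin(fδ)/sin δ ≈ 0.610.
p = a·p₁ + b·p₂ ≈ (-0.022, -0.231, 0.973); φ = arcsin(p_z) ≈ 76.60°, λ = atan2(p_y, p_x) ≈ -95.38°.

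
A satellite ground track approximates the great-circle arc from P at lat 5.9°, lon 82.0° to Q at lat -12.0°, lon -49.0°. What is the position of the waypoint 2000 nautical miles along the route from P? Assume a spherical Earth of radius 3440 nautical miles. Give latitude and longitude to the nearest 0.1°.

Convert each endpoint to a unit vector on the sphere (x = cos φ cos λ, y = cos φ sin λ, z = sin φ).
The central angle between the endpoints is δ = arccos(p₁·p₂) ≈ 2.291 rad (131.3°). The total great-circle distance is δ·R ≈ 2.291 × 3440 ≈ 7882 nmi, so the target fraction is f = 2000/7882 ≈ 0.254.
Interpolate at f ≈ 0.254 with slerp weights a = sin((1−f)δ)/sin δ ≈ 1.318, b = sin(fδ)/sin δ ≈ 0.731.
p = a·p₁ + b·p₂ ≈ (0.651, 0.759, -0.016); φ = arcsin(p_z) ≈ -0.94°, λ = atan2(p_y, p_x) ≈ 49.35°.

≈ lat -0.9°, lon 49.3°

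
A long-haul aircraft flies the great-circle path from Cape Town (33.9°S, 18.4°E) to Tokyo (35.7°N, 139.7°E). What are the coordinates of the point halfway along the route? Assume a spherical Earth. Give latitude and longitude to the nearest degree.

≈ (2°N, 78°E)

The haversine formula gives a central angle δ ≈ 2.313 rad (132.5°) between the endpoints.
Interpolate at f = 1/2 with slerp weights a = sin((1−f)δ)/sin δ ≈ 1.242, b = sin(fδ)/sin δ ≈ 1.242.
p = a·p₁ + b·p₂ ≈ (0.209, 0.977, 0.032); φ = arcsin(p_z) ≈ 1.84°, λ = atan2(p_y, p_x) ≈ 77.94°.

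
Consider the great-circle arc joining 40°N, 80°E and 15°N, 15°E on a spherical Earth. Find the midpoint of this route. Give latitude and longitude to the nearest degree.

≈ 32°N, 43°E

Write both endpoints as unit vectors p₁, p₂ with components (cos φ cos λ, cos φ sin λ, sin φ).
The central angle between the endpoints is δ = arccos(p₁·p₂) ≈ 1.071 rad (61.4°).
Interpolate at f = 1/2 with slerp weights a = sin((1−f)δ)/sin δ ≈ 0.581, b = sin(fδ)/sin δ ≈ 0.581.
p = a·p₁ + b·p₂ ≈ (0.620, 0.584, 0.524); φ = arcsin(p_z) ≈ 31.62°, λ = atan2(p_y, p_x) ≈ 43.30°.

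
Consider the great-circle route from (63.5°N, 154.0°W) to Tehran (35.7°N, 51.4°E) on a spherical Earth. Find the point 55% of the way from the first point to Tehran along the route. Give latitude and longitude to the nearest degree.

Write both endpoints as unit vectors p₁, p₂ with components (cos φ cos λ, cos φ sin λ, sin φ).
The central angle between the endpoints is δ = arccos(p₁·p₂) ≈ 1.375 rad (78.8°).
Interpolate at f = 0.55 with slerp weights a = sin((1−f)δ)/sin δ ≈ 0.591, b = sin(fδ)/sin δ ≈ 0.699.
p = a·p₁ + b·p₂ ≈ (0.117, 0.328, 0.937); φ = arcsin(p_z) ≈ 69.60°, λ = atan2(p_y, p_x) ≈ 70.34°.

≈ (70°N, 70°E)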